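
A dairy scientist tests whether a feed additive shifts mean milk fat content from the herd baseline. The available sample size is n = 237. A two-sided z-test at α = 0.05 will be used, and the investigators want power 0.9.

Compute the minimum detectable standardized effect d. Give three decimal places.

d ≈ 0.211

Need Φ(δ − 1.960) = 0.9, so δ = 1.960 + 1.282 = 3.242.
(The second rejection-region term Φ(−δ − z_{α/2}) is negligible and dropped.)
δ = d·√n ⇒ d = δ/√n = 3.242/√237 = 0.2106.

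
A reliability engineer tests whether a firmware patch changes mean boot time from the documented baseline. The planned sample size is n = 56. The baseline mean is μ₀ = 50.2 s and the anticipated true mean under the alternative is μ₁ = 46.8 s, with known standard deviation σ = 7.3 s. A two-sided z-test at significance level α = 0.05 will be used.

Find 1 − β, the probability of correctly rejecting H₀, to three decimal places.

Standardized effect: d = |μ₁ − μ₀| / σ = |46.8 − 50.2| / 7.3 = 0.4658
Noncentrality parameter: δ = d·√n = 0.4658 × √56 = 3.4854
Two-sided α = 0.05 → critical value z_{0.025} = 1.960.
Power = Φ(δ − 1.960) + Φ(−δ − 1.960) = Φ(1.525) + Φ(-5.445) = 0.9364 + 0.0000 = 0.9364.

Power ≈ 0.936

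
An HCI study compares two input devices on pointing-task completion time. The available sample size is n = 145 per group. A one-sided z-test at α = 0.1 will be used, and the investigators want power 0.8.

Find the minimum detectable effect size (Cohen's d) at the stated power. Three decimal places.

Need Φ(δ − 1.282) = 0.8, so δ = 1.282 + 0.842 = 2.123.
δ = d·√(n/2) ⇒ d = δ/√(n/2) = 2.123/√(145/2) = 0.2494.

d ≈ 0.249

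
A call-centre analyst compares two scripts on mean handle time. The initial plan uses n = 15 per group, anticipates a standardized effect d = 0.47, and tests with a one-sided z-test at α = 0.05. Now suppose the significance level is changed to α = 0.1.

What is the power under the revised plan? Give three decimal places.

Power ≈ 0.502

δ = d·√(n/2) = 0.47 × √(15/2) = 1.2871 (unchanged). New critical value: z_{0.1} = 1.282.
Revised power = P(Z > 1.282 − δ) = Φ(0.006) = 0.5022.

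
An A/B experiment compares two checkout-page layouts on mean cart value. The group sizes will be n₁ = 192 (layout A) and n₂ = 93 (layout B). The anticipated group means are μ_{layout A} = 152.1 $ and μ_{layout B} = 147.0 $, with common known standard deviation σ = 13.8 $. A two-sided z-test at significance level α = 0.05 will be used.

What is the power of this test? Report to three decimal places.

Standardized effect: d = |μ_{layout A} − μ_{layout B}| / σ = |152.1 − 147.0| / 13.8 = 0.3696
Noncentrality parameter: δ = d / √(1/n₁ + 1/n₂) = 0.3696 / √(1/192 + 1/93) = 2.9252
Critical value for a two-sided test at α = 0.05: z_{α/2} = 1.960.
Power = Φ(δ − 1.960) + Φ(−δ − 1.960) = Φ(0.965) + Φ(-4.885) = 0.8328 + 0.0000 = 0.8328.

Power ≈ 0.833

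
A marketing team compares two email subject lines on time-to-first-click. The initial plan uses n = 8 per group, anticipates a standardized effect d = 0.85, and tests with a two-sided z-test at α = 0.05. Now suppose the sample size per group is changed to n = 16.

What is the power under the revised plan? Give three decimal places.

Power ≈ 0.672

With n = 16 per group: δ = d·√(n/2) = 0.85 × √(16/2) = 2.4042. Critical value z_{0.025} = 1.960.
Revised power = Φ(δ − 1.960) + Φ(−δ − 1.960) = Φ(0.444) + Φ(-4.364) = 0.6716 + 0.0000 = 0.6716.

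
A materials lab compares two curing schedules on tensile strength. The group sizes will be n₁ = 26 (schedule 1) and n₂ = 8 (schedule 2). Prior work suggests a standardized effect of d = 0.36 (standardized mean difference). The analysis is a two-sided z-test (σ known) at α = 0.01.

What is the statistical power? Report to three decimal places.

Noncentrality parameter: δ = d / √(1/n₁ + 1/n₂) = 0.36 / √(1/26 + 1/8) = 0.8904
Two-sided α = 0.01 → critical value z_{0.005} = 2.576.
Power = Φ(δ − 2.576) + Φ(−δ − 2.576) = Φ(-1.685) + Φ(-3.466) = 0.0460 + 0.0003 = 0.0462.

Power ≈ 0.046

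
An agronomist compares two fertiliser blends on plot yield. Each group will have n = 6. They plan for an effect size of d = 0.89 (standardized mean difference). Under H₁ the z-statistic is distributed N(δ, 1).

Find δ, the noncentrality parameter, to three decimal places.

δ ≈ 1.542

The noncentrality parameter scales effect size by the design's sample-size factor: δ = d·√(n/2) = 0.89 × √(6/2) = 1.5415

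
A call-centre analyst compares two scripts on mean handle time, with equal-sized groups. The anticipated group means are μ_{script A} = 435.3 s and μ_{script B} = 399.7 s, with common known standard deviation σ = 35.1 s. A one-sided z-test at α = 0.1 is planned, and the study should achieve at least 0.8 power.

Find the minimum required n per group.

n = 9 per group

Standardized effect: d = |μ_{script A} − μ_{script B}| / σ = |435.3 − 399.7| / 35.1 = 1.0142
For power 0.8 need Φ(δ − z_{0.1}) = 0.8, so δ = z_{0.1} + z_{0.20} = 1.282 + 0.842 = 2.123.
δ = d·√(n/2) ⇒ n = 2(δ/d)² = 2 × (2.123 / 1.0142)² = 8.76.
Rounding up, n = 9 per group.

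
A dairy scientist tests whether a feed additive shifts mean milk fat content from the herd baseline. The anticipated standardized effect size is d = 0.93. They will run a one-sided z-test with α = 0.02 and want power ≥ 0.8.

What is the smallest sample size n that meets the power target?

n = 10

For power 0.8 need Φ(δ − z_{0.02}) = 0.8, so δ = z_{0.02} + z_{0.20} = 2.054 + 0.842 = 2.895.
δ = d·√n ⇒ n = (δ/d)² = (2.895 / 0.93)² = 9.69.
Round up to the next whole unit.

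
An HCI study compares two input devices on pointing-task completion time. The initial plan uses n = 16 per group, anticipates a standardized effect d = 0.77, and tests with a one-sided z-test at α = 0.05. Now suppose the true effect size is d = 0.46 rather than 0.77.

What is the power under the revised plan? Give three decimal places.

Power ≈ 0.366

With d = 0.46: δ = d·√(n/2) = 0.46 × √(16/2) = 1.3011. Critical value z_{0.05} = 1.645.
Revised power = P(Z > 1.645 − δ) = Φ(-0.344) = 0.3655.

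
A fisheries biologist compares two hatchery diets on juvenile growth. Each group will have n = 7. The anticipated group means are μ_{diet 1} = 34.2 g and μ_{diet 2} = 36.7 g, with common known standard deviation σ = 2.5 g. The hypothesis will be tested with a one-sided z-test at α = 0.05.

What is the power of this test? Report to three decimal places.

Standardized effect: d = |μ_{diet 1} − μ_{diet 2}| / σ = |34.2 − 36.7| / 2.5 = 1.0000
Noncentrality parameter: λ = d·√(n/2) = 1.0000 × √(7/2) = 1.8708
Critical value for a one-sided test at α = 0.05: z_α = 1.645.
Power = Φ(λ − 1.645) = Φ(0.226) = 0.5894.

Power ≈ 0.589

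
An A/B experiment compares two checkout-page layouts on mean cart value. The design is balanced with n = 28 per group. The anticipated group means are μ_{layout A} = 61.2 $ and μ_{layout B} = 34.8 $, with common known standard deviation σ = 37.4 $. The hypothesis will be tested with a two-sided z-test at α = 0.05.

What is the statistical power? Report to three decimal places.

Power ≈ 0.752

Standardized effect: d = |μ_{layout A} − μ_{layout B}| / σ = |61.2 − 34.8| / 37.4 = 0.7059
Noncentrality parameter: δ = d·√(n/2) = 0.7059 × √(28/2) = 2.6412
Two-sided α = 0.05 → critical value z_{0.025} = 1.960.
Power = Φ(δ − 1.960) + Φ(−δ − 1.960) = Φ(0.681) + Φ(-4.601) = 0.7521 + 0.0000 = 0.7521.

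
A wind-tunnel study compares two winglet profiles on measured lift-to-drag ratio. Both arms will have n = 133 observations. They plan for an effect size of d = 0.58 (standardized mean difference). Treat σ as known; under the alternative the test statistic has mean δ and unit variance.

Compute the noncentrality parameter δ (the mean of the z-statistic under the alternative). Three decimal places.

δ ≈ 4.730

δ = d·√(n/2) = 0.58 × √(133/2) = 4.7298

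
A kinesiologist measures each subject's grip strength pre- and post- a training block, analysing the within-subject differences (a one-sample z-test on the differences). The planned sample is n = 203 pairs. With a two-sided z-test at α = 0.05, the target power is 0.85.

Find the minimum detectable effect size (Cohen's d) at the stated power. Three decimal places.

Need Φ(δ − 1.960) = 0.85, so δ = 1.960 + 1.036 = 2.996.
(The second rejection-region term Φ(−δ − z_{α/2}) is negligible and dropped.)
δ = d·√n ⇒ d = δ/√n = 2.996/√203 = 0.2103.

d ≈ 0.210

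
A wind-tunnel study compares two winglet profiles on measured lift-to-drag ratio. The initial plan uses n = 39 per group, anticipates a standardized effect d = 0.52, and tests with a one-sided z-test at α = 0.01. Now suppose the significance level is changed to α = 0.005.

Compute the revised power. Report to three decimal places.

δ = d·√(n/2) = 0.52 × √(39/2) = 2.2963 (unchanged). New critical value: z_{0.005} = 2.576.
Revised power = P(Z > 2.576 − δ) = Φ(-0.280) = 0.3899.

Power ≈ 0.390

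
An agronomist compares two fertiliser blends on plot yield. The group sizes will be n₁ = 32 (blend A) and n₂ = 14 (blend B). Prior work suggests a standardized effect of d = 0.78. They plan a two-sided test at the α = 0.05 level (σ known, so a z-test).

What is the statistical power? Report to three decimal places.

Power ≈ 0.682

Noncentrality parameter: δ = d / √(1/n₁ + 1/n₂) = 0.78 / √(1/32 + 1/14) = 2.4342
Two-sided α = 0.05 → critical value z_{0.025} = 1.960.
Power = Φ(δ − 1.960) + Φ(−δ − 1.960) = Φ(0.474) + Φ(-4.394) = 0.6823 + 0.0000 = 0.6823.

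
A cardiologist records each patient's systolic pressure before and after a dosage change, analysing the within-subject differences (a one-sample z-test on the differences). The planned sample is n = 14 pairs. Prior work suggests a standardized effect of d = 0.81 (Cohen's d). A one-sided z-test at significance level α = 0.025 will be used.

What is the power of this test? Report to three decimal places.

Noncentrality parameter: δ = d·√n = 0.81 × √14 = 3.0307
Critical value for a one-sided test at α = 0.025: z_α = 1.960.
Power = Φ(δ − 1.960) = Φ(1.071) = 0.8579.

Power ≈ 0.858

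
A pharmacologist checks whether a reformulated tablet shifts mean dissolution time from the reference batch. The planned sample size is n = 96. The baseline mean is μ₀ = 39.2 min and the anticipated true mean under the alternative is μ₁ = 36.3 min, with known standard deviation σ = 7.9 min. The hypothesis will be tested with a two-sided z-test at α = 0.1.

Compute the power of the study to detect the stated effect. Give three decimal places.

Power ≈ 0.975

Standardized effect: d = |μ₁ − μ₀| / σ = |36.3 − 39.2| / 7.9 = 0.3671
Noncentrality parameter: δ = d·√n = 0.3671 × √96 = 3.5967
Critical value for a two-sided test at α = 0.1: z_{α/2} = 1.645.
Power = Φ(δ − 1.645) + Φ(−δ − 1.645) = Φ(1.952) + Φ(-5.242) = 0.9745 + 0.0000 = 0.9745.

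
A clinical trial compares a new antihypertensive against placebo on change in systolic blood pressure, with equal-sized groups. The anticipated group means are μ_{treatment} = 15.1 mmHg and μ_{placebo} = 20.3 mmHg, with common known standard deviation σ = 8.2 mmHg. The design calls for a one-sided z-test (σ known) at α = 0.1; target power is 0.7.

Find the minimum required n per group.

n = 17 per group

Standardized effect: d = |μ_{treatment} − μ_{placebo}| / σ = |15.1 − 20.3| / 8.2 = 0.6341
Set Φ(δ − 1.282) = 0.7; then δ − 1.282 = Φ⁻¹(0.7) = 0.524, giving δ = 1.806.
δ = d·√(n/2) ⇒ n = 2(δ/d)² = 2 × (1.806 / 0.6341)² = 16.22.
Round up to the next whole unit.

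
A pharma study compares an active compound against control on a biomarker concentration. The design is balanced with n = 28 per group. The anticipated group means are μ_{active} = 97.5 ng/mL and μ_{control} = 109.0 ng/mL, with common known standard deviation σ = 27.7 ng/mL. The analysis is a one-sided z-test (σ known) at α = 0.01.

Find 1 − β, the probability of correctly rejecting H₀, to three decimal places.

Power ≈ 0.220

Standardized effect: d = |μ_{active} − μ_{control}| / σ = |97.5 − 109.0| / 27.7 = 0.4152
Noncentrality parameter: δ = d·√(n/2) = 0.4152 × √(28/2) = 1.5534
One-sided α = 0.01 → critical value z_{0.01} = 2.326.
Power = P(Z > 2.326 − δ) = Φ(-0.773) = 0.2198.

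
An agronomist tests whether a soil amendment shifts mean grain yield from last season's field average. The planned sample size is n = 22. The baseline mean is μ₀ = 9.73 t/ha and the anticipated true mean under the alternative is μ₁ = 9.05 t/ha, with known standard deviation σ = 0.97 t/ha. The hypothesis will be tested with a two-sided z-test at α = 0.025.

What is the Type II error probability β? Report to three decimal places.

Standardized effect: d = |μ₁ − μ₀| / σ = |9.05 − 9.73| / 0.97 = 0.7010
Noncentrality parameter: δ = d·√n = 0.7010 × √22 = 3.2881
Two-sided α = 0.025 → critical value z_{0.0125} = 2.241.
Power = Φ(δ − 2.241) + Φ(−δ − 2.241) = Φ(1.047) + Φ(-5.530) = 0.8524 + 0.0000 = 0.8524.
Type II error: β = 1 − power = 1 − 0.8524 = 0.1476.

β ≈ 0.148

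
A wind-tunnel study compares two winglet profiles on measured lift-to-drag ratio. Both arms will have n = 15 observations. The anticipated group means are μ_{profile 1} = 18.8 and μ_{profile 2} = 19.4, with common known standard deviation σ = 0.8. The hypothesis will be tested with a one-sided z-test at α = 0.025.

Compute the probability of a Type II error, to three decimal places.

β ≈ 0.463

Standardized effect: d = |μ_{profile 1} − μ_{profile 2}| / σ = |18.8 − 19.4| / 0.8 = 0.7500
Noncentrality parameter: δ = d·√(n/2) = 0.7500 × √(15/2) = 2.0540
One-sided α = 0.025 → critical value z_{0.025} = 1.960.
Power = P(Z > 1.960 − δ) = Φ(0.094) = 0.5374.
Type II error: β = 1 − power = 1 − 0.5374 = 0.4626.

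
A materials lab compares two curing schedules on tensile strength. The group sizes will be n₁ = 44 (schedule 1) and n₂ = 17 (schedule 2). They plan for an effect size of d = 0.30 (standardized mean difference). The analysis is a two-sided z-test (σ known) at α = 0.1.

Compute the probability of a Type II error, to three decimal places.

β ≈ 0.720

Noncentrality parameter: δ = d / √(1/n₁ + 1/n₂) = 0.30 / √(1/44 + 1/17) = 1.0505
Two-sided α = 0.1 → critical value z_{0.05} = 1.645.
Power = Φ(δ − 1.645) + Φ(−δ − 1.645) = Φ(-0.594) + Φ(-2.695) = 0.2761 + 0.0035 = 0.2797.
Type II error: β = 1 − power = 1 − 0.2797 = 0.7203.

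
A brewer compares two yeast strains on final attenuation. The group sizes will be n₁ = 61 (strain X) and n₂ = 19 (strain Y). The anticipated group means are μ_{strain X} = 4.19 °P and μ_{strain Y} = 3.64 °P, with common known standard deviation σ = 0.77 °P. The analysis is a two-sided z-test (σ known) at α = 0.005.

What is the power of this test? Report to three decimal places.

Power ≈ 0.465

Standardized effect: d = |μ_{strain X} − μ_{strain Y}| / σ = |4.19 − 3.64| / 0.77 = 0.7143
Noncentrality parameter: δ = d / √(1/n₁ + 1/n₂) = 0.7143 / √(1/61 + 1/19) = 2.7187
Two-sided α = 0.005 → critical value z_{0.0025} = 2.807.
Power = Φ(δ − 2.807) + Φ(−δ − 2.807) = Φ(-0.088) + Φ(-5.526) = 0.4648 + 0.0000 = 0.4648.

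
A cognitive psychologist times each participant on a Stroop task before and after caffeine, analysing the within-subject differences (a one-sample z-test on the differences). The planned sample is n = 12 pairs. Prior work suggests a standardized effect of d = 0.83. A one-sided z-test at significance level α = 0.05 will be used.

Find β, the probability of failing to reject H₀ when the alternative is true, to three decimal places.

β ≈ 0.109

Noncentrality parameter: δ = d·√n = 0.83 × √12 = 2.8752
Critical value for a one-sided test at α = 0.05: z_α = 1.645.
Power = P(Z > 1.645 − δ) = Φ(1.230) = 0.8907.
Type II error: β = 1 − power = 1 − 0.8907 = 0.1093.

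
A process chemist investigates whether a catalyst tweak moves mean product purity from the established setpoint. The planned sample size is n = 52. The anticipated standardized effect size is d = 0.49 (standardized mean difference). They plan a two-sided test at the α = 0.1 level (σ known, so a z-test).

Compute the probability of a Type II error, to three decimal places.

β ≈ 0.029

Noncentrality parameter: δ = d·√n = 0.49 × √52 = 3.5334
Two-sided α = 0.1 → critical value z_{0.05} = 1.645.
Power = Φ(δ − 1.645) + Φ(−δ − 1.645) = Φ(1.889) + Φ(-5.178) = 0.9705 + 0.0000 = 0.9705.
Type II error: β = 1 − power = 1 − 0.9705 = 0.0295.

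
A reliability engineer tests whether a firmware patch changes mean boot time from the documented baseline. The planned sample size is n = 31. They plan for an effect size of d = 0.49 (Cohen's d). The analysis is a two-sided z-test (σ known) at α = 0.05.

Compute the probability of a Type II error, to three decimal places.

Noncentrality parameter: δ = d·√n = 0.49 × √31 = 2.7282
Critical value for a two-sided test at α = 0.05: z_{α/2} = 1.960.
Power = Φ(δ − 1.960) + Φ(−δ − 1.960) = Φ(0.768) + Φ(-4.688) = 0.7788 + 0.0000 = 0.7788.
Type II error: β = 1 − power = 1 − 0.7788 = 0.2212.

β ≈ 0.221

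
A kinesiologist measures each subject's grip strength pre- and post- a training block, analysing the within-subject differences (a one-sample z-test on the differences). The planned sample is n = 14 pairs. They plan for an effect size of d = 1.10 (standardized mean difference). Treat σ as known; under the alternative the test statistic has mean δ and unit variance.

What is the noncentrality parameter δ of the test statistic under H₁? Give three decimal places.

δ = d·√n = 1.10 × √14 = 4.1158

δ ≈ 4.116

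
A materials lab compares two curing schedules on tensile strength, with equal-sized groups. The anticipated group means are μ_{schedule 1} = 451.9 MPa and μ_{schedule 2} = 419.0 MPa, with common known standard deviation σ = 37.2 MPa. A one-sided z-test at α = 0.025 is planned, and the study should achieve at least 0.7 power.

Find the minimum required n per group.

n = 16 per group

Standardized effect: d = |μ_{schedule 1} − μ_{schedule 2}| / σ = |451.9 − 419.0| / 37.2 = 0.8844
For power 0.7 need Φ(δ − z_{0.025}) = 0.7, so δ = z_{0.025} + z_{0.30} = 1.960 + 0.524 = 2.484.
δ = d·√(n/2) ⇒ n = 2(δ/d)² = 2 × (2.484 / 0.8844)² = 15.78.
Rounding up, n = 16 per group.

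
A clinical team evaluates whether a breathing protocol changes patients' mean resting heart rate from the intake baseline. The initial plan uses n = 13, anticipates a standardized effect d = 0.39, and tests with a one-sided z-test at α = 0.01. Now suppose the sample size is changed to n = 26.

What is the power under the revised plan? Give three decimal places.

Power ≈ 0.368

With n = 26: δ = d·√n = 0.39 × √26 = 1.9886. Critical value z_{0.01} = 2.326.
Revised power = P(Z > 2.326 − δ) = Φ(-0.338) = 0.3678.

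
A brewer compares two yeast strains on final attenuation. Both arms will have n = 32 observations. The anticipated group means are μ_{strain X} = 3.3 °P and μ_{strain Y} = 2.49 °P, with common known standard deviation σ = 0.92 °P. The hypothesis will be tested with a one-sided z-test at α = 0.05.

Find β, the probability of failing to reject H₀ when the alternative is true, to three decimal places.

Standardized effect: d = |μ_{strain X} − μ_{strain Y}| / σ = |3.3 − 2.49| / 0.92 = 0.8804
Noncentrality parameter: δ = d·√(n/2) = 0.8804 × √(32/2) = 3.5217
Critical value for a one-sided test at α = 0.05: z_α = 1.645.
Power = P(Z > 1.645 − δ) = Φ(1.877) = 0.9697.
Type II error: β = 1 − power = 1 − 0.9697 = 0.0303.

β ≈ 0.030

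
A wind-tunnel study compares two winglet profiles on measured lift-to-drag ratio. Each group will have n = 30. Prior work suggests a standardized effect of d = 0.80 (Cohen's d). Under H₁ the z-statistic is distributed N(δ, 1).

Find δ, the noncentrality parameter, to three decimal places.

δ = d·√(n/2) = 0.80 × √(30/2) = 3.0984

δ ≈ 3.098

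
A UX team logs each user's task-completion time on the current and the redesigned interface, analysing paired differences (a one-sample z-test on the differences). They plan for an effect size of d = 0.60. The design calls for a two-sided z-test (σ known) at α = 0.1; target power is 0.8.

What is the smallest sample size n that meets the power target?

n = 18

Set Φ(δ − 1.645) = 0.8; then δ − 1.645 = Φ⁻¹(0.8) = 0.842, giving δ = 2.486.
(Ignoring the negligible lower-tail rejection probability gives the usual closed-form inversion.)
δ = d·√n ⇒ n = (δ/d)² = (2.486 / 0.60)² = 17.17.
Rounding up, n = 18.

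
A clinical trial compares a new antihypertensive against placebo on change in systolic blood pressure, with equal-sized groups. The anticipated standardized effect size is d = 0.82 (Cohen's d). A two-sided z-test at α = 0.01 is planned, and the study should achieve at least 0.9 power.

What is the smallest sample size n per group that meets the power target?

Set Φ(δ − 2.576) = 0.9; then δ − 2.576 = Φ⁻¹(0.9) = 1.282, giving δ = 3.857.
(For δ > 0 the lower-tail rejection region contributes negligibly to power, so the one-term inversion is standard.)
δ = d·√(n/2) ⇒ n = 2(δ/d)² = 2 × (3.857 / 0.82)² = 44.26.
Round up to the next whole unit.

n = 45 per group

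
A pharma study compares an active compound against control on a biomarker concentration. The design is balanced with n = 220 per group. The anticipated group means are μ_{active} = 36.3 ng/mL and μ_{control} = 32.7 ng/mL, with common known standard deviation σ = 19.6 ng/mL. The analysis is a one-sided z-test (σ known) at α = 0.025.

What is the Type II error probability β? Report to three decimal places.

β ≈ 0.513

Standardized effect: d = |μ_{active} − μ_{control}| / σ = |36.3 − 32.7| / 19.6 = 0.1837
Noncentrality parameter: δ = d·√(n/2) = 0.1837 × √(220/2) = 1.9264
Critical value for a one-sided test at α = 0.025: z_α = 1.960.
Power = Φ(δ − 1.960) = Φ(-0.034) = 0.4866.
Type II error: β = 1 − power = 1 − 0.4866 = 0.5134.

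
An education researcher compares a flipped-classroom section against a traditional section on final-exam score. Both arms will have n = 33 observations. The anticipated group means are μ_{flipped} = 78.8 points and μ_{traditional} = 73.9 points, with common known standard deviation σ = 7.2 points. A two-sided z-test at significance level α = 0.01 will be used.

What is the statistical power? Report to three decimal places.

Standardized effect: d = |μ_{flipped} − μ_{traditional}| / σ = |78.8 − 73.9| / 7.2 = 0.6806
Noncentrality parameter: δ = d·√(n/2) = 0.6806 × √(33/2) = 2.7644
Critical value for a two-sided test at α = 0.01: z_{α/2} = 2.576.
Power = Φ(δ − 2.576) + Φ(−δ − 2.576) = Φ(0.189) + Φ(-5.340) = 0.5748 + 0.0000 = 0.5748.

Power ≈ 0.575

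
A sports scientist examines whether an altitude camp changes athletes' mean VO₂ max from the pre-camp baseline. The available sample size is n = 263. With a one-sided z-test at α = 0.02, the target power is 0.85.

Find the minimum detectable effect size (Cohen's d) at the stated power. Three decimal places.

d ≈ 0.191

Need Φ(δ − 2.054) = 0.85, so δ = 2.054 + 1.036 = 3.090.
δ = d·√n ⇒ d = δ/√n = 3.090/√263 = 0.1905.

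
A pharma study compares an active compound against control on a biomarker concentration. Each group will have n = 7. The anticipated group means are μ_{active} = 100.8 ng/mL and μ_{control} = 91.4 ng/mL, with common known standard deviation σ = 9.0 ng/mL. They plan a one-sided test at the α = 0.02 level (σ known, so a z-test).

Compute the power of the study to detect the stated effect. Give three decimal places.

Standardized effect: d = |μ_{active} − μ_{control}| / σ = |100.8 − 91.4| / 9.0 = 1.0444
Noncentrality parameter: δ = d·√(n/2) = 1.0444 × √(7/2) = 1.9540
One-sided α = 0.02 → critical value z_{0.02} = 2.054.
Power = Φ(δ − 2.054) = Φ(-0.100) = 0.4603.

Power ≈ 0.460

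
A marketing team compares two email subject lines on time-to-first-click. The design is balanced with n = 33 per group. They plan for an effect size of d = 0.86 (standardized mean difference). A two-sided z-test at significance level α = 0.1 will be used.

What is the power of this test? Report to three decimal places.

Noncentrality parameter: δ = d·√(n/2) = 0.86 × √(33/2) = 3.4933
Critical value for a two-sided test at α = 0.1: z_{α/2} = 1.645.
Power = Φ(δ − 1.645) + Φ(−δ − 1.645) = Φ(1.848) + Φ(-5.138) = 0.9677 + 0.0000 = 0.9677.

Power ≈ 0.968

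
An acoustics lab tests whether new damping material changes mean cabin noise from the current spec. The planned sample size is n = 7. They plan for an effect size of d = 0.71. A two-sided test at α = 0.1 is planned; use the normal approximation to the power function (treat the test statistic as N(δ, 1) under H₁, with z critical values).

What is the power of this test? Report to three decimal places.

Noncentrality parameter: δ = d·√n = 0.71 × √7 = 1.8785
Two-sided α = 0.1 → critical value z_{0.05} = 1.645.
Power = Φ(δ − 1.645) + Φ(−δ − 1.645) = Φ(0.234) + Φ(-3.523) = 0.5924 + 0.0002 = 0.5926.

Power ≈ 0.593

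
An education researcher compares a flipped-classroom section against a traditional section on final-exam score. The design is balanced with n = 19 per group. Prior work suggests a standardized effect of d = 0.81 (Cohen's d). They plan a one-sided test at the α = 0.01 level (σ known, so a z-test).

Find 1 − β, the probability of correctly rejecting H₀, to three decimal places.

Noncentrality parameter: δ = d·√(n/2) = 0.81 × √(19/2) = 2.4966
Critical value for a one-sided test at α = 0.01: z_α = 2.326.
Power = P(Z > 2.326 − δ) = Φ(0.170) = 0.5676.

Power ≈ 0.568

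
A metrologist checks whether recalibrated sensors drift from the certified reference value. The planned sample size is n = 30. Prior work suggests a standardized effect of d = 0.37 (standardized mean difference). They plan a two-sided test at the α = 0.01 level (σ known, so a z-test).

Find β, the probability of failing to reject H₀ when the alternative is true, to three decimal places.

Noncentrality parameter: δ = d·√n = 0.37 × √30 = 2.0266
Critical value for a two-sided test at α = 0.01: z_{α/2} = 2.576.
Power = Φ(δ − 2.576) + Φ(−δ − 2.576) = Φ(-0.549) + Φ(-4.602) = 0.2914 + 0.0000 = 0.2914.
Type II error: β = 1 − power = 1 − 0.2914 = 0.7086.

β ≈ 0.709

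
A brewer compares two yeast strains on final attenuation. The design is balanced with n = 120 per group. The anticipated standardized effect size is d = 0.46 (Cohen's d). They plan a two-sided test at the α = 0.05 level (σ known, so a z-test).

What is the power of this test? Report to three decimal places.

Noncentrality parameter: δ = d·√(n/2) = 0.46 × √(120/2) = 3.5631
Two-sided α = 0.05 → critical value z_{0.025} = 1.960.
Power = Φ(δ − 1.960) + Φ(−δ − 1.960) = Φ(1.603) + Φ(-5.523) = 0.9456 + 0.0000 = 0.9456.

Power ≈ 0.946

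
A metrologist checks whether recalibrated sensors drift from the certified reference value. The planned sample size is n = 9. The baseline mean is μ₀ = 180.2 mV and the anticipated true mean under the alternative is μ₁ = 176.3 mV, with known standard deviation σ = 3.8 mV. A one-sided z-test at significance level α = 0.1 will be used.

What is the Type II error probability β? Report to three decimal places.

β ≈ 0.036

Standardized effect: d = |μ₁ − μ₀| / σ = |176.3 − 180.2| / 3.8 = 1.0263
Noncentrality parameter: δ = d·√n = 1.0263 × √9 = 3.0789
Critical value for a one-sided test at α = 0.1: z_α = 1.282.
Power = Φ(δ − 1.282) = Φ(1.797) = 0.9639.
Type II error: β = 1 − power = 1 − 0.9639 = 0.0361.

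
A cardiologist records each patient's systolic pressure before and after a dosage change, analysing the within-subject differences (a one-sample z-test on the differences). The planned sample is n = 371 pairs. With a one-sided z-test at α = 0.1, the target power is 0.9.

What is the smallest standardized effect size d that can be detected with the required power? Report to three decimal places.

Need Φ(δ − 1.282) = 0.9, so δ = 1.282 + 1.282 = 2.563.
δ = d·√n ⇒ d = δ/√n = 2.563/√371 = 0.1331.

d ≈ 0.133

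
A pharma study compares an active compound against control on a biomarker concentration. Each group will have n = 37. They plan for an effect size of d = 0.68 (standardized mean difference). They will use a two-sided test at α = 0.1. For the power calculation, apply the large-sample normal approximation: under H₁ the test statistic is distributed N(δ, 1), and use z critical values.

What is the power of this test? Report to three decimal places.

Power ≈ 0.900

Noncentrality parameter: δ = d·√(n/2) = 0.68 × √(37/2) = 2.9248
Critical value for a two-sided test at α = 0.1: z_{α/2} = 1.645.
Power = Φ(δ − 1.645) + Φ(−δ − 1.645) = Φ(1.280) + Φ(-4.570) = 0.8997 + 0.0000 = 0.8997.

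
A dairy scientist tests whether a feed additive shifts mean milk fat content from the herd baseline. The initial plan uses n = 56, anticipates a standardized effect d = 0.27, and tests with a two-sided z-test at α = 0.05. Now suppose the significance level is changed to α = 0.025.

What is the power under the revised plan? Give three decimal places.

δ = d·√n = 0.27 × √56 = 2.0205 (unchanged). New critical value: z_{0.0125} = 2.241.
Revised power = Φ(δ − 2.241) + Φ(−δ − 2.241) = Φ(-0.221) + Φ(-4.262) = 0.4126 + 0.0000 = 0.4126.

Power ≈ 0.413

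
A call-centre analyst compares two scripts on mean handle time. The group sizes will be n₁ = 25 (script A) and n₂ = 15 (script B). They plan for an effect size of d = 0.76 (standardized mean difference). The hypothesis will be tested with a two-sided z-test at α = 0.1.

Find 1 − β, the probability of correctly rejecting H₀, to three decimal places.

Noncentrality parameter: δ = d / √(1/n₁ + 1/n₂) = 0.76 / √(1/25 + 1/15) = 2.3270
Critical value for a two-sided test at α = 0.1: z_{α/2} = 1.645.
Power = Φ(δ − 1.645) + Φ(−δ − 1.645) = Φ(0.682) + Φ(-3.972) = 0.7524 + 0.0000 = 0.7525.

Power ≈ 0.752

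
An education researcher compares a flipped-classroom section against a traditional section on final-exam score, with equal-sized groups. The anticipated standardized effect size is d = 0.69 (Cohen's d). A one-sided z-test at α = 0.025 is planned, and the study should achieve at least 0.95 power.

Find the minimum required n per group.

n = 55 per group

Set Φ(δ − 1.960) = 0.95; then δ − 1.960 = Φ⁻¹(0.95) = 1.645, giving δ = 3.605.
δ = d·√(n/2) ⇒ n = 2(δ/d)² = 2 × (3.605 / 0.69)² = 54.59.
Round up to the next whole unit.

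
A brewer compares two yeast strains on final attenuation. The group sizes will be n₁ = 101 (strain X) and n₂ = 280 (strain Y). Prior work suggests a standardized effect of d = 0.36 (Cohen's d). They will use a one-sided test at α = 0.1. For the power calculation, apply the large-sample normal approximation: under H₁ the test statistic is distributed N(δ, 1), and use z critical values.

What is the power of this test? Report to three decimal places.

Power ≈ 0.966

Noncentrality parameter: δ = d / √(1/n₁ + 1/n₂) = 0.36 / √(1/101 + 1/280) = 3.1016
Critical value for a one-sided test at α = 0.1: z_α = 1.282.
Power = Φ(δ − 1.282) = Φ(1.820) = 0.9656.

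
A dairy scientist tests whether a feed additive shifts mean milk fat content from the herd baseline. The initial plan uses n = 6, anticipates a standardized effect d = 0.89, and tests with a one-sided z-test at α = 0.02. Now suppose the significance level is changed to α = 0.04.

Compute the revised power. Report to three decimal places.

Power ≈ 0.666

δ = d·√n = 0.89 × √6 = 2.1800 (unchanged). New critical value: z_{0.04} = 1.751.
Revised power = P(Z > 1.751 − δ) = Φ(0.429) = 0.6662.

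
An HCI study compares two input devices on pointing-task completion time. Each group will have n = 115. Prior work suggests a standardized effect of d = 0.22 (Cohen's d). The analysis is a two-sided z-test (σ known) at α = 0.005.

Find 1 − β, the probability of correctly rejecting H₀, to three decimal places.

Noncentrality parameter: λ = d·√(n/2) = 0.22 × √(115/2) = 1.6682
Two-sided α = 0.005 → critical value z_{0.0025} = 2.807.
Power = Φ(λ − 2.807) + Φ(−λ − 2.807) = Φ(-1.139) + Φ(-4.475) = 0.1274 + 0.0000 = 0.1274.

Power ≈ 0.127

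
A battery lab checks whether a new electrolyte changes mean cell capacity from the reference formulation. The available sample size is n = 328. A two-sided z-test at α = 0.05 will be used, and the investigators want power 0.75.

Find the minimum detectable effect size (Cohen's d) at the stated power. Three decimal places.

Required noncentrality: δ = z_{0.025} + z_{0.25} = 1.960 + 0.674 = 2.634.
(The second rejection-region term Φ(−δ − z_{α/2}) is negligible and dropped.)
δ = d·√n ⇒ d = δ/√n = 2.634/√328 = 0.1455.

d ≈ 0.145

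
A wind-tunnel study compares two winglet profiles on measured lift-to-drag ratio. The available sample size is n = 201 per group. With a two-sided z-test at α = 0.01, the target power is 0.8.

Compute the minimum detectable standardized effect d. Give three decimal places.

d ≈ 0.341

Required noncentrality: δ = z_{0.005} + z_{0.20} = 2.576 + 0.842 = 3.417.
(Lower-tail contribution to power is negligible for δ > 0.)
δ = d·√(n/2) ⇒ d = δ/√(n/2) = 3.417/√(201/2) = 0.3409.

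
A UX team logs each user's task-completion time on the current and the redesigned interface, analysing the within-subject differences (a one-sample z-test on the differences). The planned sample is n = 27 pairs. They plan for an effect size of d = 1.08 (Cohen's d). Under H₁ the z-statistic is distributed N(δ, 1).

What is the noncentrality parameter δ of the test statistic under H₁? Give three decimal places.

δ ≈ 5.612

The noncentrality parameter scales effect size by the design's sample-size factor: δ = d·√n = 1.08 × √27 = 5.6118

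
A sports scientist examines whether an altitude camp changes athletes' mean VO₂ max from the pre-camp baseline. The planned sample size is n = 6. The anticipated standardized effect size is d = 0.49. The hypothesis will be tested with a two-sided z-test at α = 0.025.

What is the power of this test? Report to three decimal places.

Power ≈ 0.149

Noncentrality parameter: δ = d·√n = 0.49 × √6 = 1.2002
Critical value for a two-sided test at α = 0.025: z_{α/2} = 2.241.
Power = Φ(δ − 2.241) + Φ(−δ − 2.241) = Φ(-1.041) + Φ(-3.442) = 0.1489 + 0.0003 = 0.1492.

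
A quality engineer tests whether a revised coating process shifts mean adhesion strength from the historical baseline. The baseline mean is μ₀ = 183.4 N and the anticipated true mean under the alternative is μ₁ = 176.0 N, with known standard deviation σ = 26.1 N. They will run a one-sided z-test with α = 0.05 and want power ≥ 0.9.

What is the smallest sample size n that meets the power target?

Standardized effect: d = |μ₁ − μ₀| / σ = |176.0 − 183.4| / 26.1 = 0.2835
Set Φ(δ − 1.645) = 0.9; then δ − 1.645 = Φ⁻¹(0.9) = 1.282, giving δ = 2.926.
δ = d·√n ⇒ n = (δ/d)² = (2.926 / 0.2835)² = 106.53.
Round up to the next whole unit.

n = 107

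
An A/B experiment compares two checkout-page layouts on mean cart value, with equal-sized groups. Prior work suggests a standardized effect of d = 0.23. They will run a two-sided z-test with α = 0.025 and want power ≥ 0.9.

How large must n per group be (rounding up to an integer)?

For power 0.9 need Φ(δ − z_{0.0125}) = 0.9, so δ = z_{0.0125} + z_{0.10} = 2.241 + 1.282 = 3.523.
(For δ > 0 the lower-tail rejection region contributes negligibly to power, so the one-term inversion is standard.)
δ = d·√(n/2) ⇒ n = 2(δ/d)² = 2 × (3.523 / 0.23)² = 469.23.
Rounding up, n = 470 per group.

n = 470 per group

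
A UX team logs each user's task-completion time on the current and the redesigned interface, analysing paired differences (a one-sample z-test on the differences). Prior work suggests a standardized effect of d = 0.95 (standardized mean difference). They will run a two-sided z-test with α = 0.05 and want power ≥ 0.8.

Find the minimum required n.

n = 9

Set Φ(δ − 1.960) = 0.8; then δ − 1.960 = Φ⁻¹(0.8) = 0.842, giving δ = 2.802.
(For δ > 0 the lower-tail rejection region contributes negligibly to power, so the one-term inversion is standard.)
δ = d·√n ⇒ n = (δ/d)² = (2.802 / 0.95)² = 8.70.
Rounding up, n = 9.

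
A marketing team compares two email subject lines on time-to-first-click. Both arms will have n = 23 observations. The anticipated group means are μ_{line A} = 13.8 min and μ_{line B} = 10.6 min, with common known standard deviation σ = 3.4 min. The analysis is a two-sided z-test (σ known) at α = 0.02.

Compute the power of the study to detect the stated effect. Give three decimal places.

Power ≈ 0.807

Standardized effect: d = |μ_{line A} − μ_{line B}| / σ = |13.8 − 10.6| / 3.4 = 0.9412
Noncentrality parameter: δ = d·√(n/2) = 0.9412 × √(23/2) = 3.1917
Two-sided α = 0.02 → critical value z_{0.01} = 2.326.
Power = Φ(δ − 2.326) + Φ(−δ − 2.326) = Φ(0.865) + Φ(-5.518) = 0.8066 + 0.0000 = 0.8066.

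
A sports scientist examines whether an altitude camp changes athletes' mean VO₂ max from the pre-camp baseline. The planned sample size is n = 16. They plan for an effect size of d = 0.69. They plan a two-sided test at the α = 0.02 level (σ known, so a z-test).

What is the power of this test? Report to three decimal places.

Noncentrality parameter: λ = d·√n = 0.69 × √16 = 2.7600
Critical value for a two-sided test at α = 0.02: z_{α/2} = 2.326.
Power = Φ(λ − 2.326) + Φ(−λ − 2.326) = Φ(0.434) + Φ(-5.086) = 0.6677 + 0.0000 = 0.6677.

Power ≈ 0.668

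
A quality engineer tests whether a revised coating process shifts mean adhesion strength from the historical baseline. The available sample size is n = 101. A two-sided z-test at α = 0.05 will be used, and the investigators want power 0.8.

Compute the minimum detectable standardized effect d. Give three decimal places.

Need Φ(δ − 1.960) = 0.8, so δ = 1.960 + 0.842 = 2.802.
(Lower-tail contribution to power is negligible for δ > 0.)
δ = d·√n ⇒ d = δ/√n = 2.802/√101 = 0.2788.

d ≈ 0.279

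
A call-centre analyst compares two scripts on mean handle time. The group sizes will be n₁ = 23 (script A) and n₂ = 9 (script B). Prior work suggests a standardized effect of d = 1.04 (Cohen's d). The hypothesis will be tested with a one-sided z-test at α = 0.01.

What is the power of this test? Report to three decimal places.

Power ≈ 0.625

Noncentrality parameter: δ = d / √(1/n₁ + 1/n₂) = 1.04 / √(1/23 + 1/9) = 2.6451
Critical value for a one-sided test at α = 0.01: z_α = 2.326.
Power = P(Z > 2.326 − δ) = Φ(0.319) = 0.6250.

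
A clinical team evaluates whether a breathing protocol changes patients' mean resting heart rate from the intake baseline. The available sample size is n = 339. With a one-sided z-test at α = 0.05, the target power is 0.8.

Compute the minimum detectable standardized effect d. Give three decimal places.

d ≈ 0.135

Need Φ(δ − 1.645) = 0.8, so δ = 1.645 + 0.842 = 2.486.
δ = d·√n ⇒ d = δ/√n = 2.486/√339 = 0.1350.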